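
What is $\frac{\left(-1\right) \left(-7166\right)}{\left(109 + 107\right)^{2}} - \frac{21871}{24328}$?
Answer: $- \frac{52879933}{70940448} \approx -0.74541$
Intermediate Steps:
$\frac{\left(-1\right) \left(-7166\right)}{\left(109 + 107\right)^{2}} - \frac{21871}{24328} = \frac{7166}{216^{2}} - \frac{21871}{24328} = \frac{7166}{46656} - \frac{21871}{24328} = 7166 \cdot \frac{1}{46656} - \frac{21871}{24328} = \frac{3583}{23328} - \frac{21871}{24328} = - \frac{52879933}{70940448}$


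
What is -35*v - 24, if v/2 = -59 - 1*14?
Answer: 5086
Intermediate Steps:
v = -146 (v = 2*(-59 - 1*14) = 2*(-59 - 14) = 2*(-73) = -146)
-35*v - 24 = -35*(-146) - 24 = 5110 - 24 = 5086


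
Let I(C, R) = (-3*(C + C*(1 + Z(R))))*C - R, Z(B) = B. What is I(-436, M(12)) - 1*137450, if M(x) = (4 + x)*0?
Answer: -1278026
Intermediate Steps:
M(x) = 0
I(C, R) = -R + C*(-3*C - 3*C*(1 + R)) (I(C, R) = (-3*(C + C*(1 + R)))*C - R = (-3*C - 3*C*(1 + R))*C - R = C*(-3*C - 3*C*(1 + R)) - R = -R + C*(-3*C - 3*C*(1 + R)))
I(-436, M(12)) - 1*137450 = (-1*0 - 6*(-436)² - 3*0*(-436)²) - 1*137450 = (0 - 6*190096 - 3*0*190096) - 137450 = (0 - 1140576 + 0) - 137450 = -1140576 - 137450 = -1278026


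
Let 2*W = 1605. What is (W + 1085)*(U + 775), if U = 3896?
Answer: 17633025/2 ≈ 8.8165e+6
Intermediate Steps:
W = 1605/2 (W = (1/2)*1605 = 1605/2 ≈ 802.50)
(W + 1085)*(U + 775) = (1605/2 + 1085)*(3896 + 775) = (3775/2)*4671 = 17633025/2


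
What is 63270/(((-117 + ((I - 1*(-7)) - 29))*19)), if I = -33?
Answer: -1665/86 ≈ -19.360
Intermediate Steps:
63270/(((-117 + ((I - 1*(-7)) - 29))*19)) = 63270/(((-117 + ((-33 - 1*(-7)) - 29))*19)) = 63270/(((-117 + ((-33 + 7) - 29))*19)) = 63270/(((-117 + (-26 - 29))*19)) = 63270/(((-117 - 55)*19)) = 63270/((-172*19)) = 63270/(-3268) = 63270*(-1/3268) = -1665/86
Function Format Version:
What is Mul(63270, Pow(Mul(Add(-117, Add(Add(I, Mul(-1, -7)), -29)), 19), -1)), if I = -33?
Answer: Rational(-1665, 86) ≈ -19.360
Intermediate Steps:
Mul(63270, Pow(Mul(Add(-117, Add(Add(I, Mul(-1, -7)), -29)), 19), -1)) = Mul(63270, Pow(Mul(Add(-117, Add(Add(-33, Mul(-1, -7)), -29)), 19), -1)) = Mul(63270, Pow(Mul(Add(-117, Add(Add(-33, 7), -29)), 19), -1)) = Mul(63270, Pow(Mul(Add(-117, Add(-26, -29)), 19), -1)) = Mul(63270, Pow(Mul(Add(-117, -55), 19), -1)) = Mul(63270, Pow(Mul(-172, 19), -1)) = Mul(63270, Pow(-3268, -1)) = Mul(63270, Rational(-1, 3268)) = Rational(-1665, 86)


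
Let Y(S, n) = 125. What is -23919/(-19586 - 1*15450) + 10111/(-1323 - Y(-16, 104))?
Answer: -79903571/12683032 ≈ -6.3000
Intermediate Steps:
-23919/(-19586 - 1*15450) + 10111/(-1323 - Y(-16, 104)) = -23919/(-19586 - 1*15450) + 10111/(-1323 - 1*125) = -23919/(-19586 - 15450) + 10111/(-1323 - 125) = -23919/(-35036) + 10111/(-1448) = -23919*(-1/35036) + 10111*(-1/1448) = 23919/35036 - 10111/1448 = -79903571/12683032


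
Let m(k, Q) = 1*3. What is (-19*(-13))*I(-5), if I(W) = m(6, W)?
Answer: 741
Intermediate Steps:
m(k, Q) = 3
I(W) = 3
(-19*(-13))*I(-5) = -19*(-13)*3 = 247*3 = 741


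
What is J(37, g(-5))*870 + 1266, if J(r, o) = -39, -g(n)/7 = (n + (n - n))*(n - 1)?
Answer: -32664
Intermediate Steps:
g(n) = -7*n*(-1 + n) (g(n) = -7*(n + (n - n))*(n - 1) = -7*(n + 0)*(-1 + n) = -7*n*(-1 + n))
J(37, g(-5))*870 + 1266 = -39*870 + 1266 = -33930 + 1266 = -32664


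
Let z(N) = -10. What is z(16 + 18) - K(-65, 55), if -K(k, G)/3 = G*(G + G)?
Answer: 18140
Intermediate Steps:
K(k, G) = -6*G² (K(k, G) = -3*G*(G + G) = -3*G*2*G = -6*G²)
z(16 + 18) - K(-65, 55) = -10 - (-6)*55² = -10 - (-6)*3025 = -10 - 1*(-18150) = -10 + 18150 = 18140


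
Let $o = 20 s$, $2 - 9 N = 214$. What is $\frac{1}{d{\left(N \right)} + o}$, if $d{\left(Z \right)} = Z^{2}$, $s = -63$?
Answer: $- \frac{81}{57116} \approx -0.0014182$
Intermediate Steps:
$N = - \frac{212}{9}$ ($N = \frac{2}{9} - \frac{214}{9} = - \frac{212}{9} \approx -23.556$)
$o = -1260$ ($o = 20 \left(-63\right) = -1260$)
$\frac{1}{d{\left(N \right)} + o} = \frac{1}{\left(- \frac{212}{9}\right)^{2} - 1260} = \frac{1}{\frac{44944}{81} - 1260} = \frac{1}{- \frac{57116}{81}} = - \frac{81}{57116}$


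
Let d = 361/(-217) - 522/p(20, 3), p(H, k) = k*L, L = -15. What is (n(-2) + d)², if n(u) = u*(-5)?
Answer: 467900161/1177225 ≈ 397.46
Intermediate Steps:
p(H, k) = -15*k (p(H, k) = k*(-15) = -15*k)
n(u) = -5*u
d = 10781/1085 (d = 361/(-217) - 522/((-15*3)) = 361*(-1/217) - 522/(-45) = -361/217 - 522*(-1/45) = -361/217 + 58/5 = 10781/1085 ≈ 9.9364)
(n(-2) + d)² = (-5*(-2) + 10781/1085)² = (10 + 10781/1085)² = (21631/1085)² = 467900161/1177225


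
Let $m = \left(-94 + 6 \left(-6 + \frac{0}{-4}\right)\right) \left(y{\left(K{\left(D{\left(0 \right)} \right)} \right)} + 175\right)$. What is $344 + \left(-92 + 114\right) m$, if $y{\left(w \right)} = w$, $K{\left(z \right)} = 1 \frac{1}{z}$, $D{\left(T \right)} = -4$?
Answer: $-499441$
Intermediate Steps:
$K{\left(z \right)} = \frac{1}{z}$
$m = - \frac{45435}{2}$ ($m = \left(-94 + 6 \left(-6 + \frac{0}{-4}\right)\right) \left(\frac{1}{-4} + 175\right) = \left(-94 + 6 \left(-6 + 0 \left(- \frac{1}{4}\right)\right)\right) \left(- \frac{1}{4} + 175\right) = \left(-94 + 6 \left(-6 + 0\right)\right) \frac{699}{4} = \left(-94 + 6 \left(-6\right)\right) \frac{699}{4} = \left(-94 - 36\right) \frac{699}{4} = \left(-130\right) \frac{699}{4} = - \frac{45435}{2} \approx -22718.0$)
$344 + \left(-92 + 114\right) m = 344 + \left(-92 + 114\right) \left(- \frac{45435}{2}\right) = 344 + 22 \left(- \frac{45435}{2}\right) = 344 - 499785 = -499441$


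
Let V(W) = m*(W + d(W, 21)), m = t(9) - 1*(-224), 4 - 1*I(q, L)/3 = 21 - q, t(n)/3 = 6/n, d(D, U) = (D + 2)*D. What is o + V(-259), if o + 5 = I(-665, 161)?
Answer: 14982653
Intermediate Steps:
d(D, U) = D*(2 + D) (d(D, U) = (2 + D)*D = D*(2 + D))
t(n) = 18/n (t(n) = 3*(6/n) = 18/n)
I(q, L) = -51 + 3*q (I(q, L) = 12 - 3*(21 - q) = 12 + (-63 + 3*q) = -51 + 3*q)
o = -2051 (o = -5 + (-51 + 3*(-665)) = -5 + (-51 - 1995) = -5 - 2046 = -2051)
m = 226 (m = 18/9 - 1*(-224) = 18*(⅑) + 224 = 2 + 224 = 226)
V(W) = 226*W + 226*W*(2 + W) (V(W) = 226*(W + W*(2 + W)) = 226*W + 226*W*(2 + W))
o + V(-259) = -2051 + 226*(-259)*(3 - 259) = -2051 + 226*(-259)*(-256) = -2051 + 14984704 = 14982653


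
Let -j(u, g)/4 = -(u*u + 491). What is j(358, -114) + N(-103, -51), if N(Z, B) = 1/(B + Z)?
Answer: 79251479/154 ≈ 5.1462e+5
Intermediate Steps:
j(u, g) = 1964 + 4*u**2 (j(u, g) = -(-4)*(u*u + 491) = -(-4)*(u**2 + 491) = -(-4)*(491 + u**2) = -4*(-491 - u**2) = 1964 + 4*u**2)
j(358, -114) + N(-103, -51) = (1964 + 4*358**2) + 1/(-51 - 103) = (1964 + 4*128164) + 1/(-154) = (1964 + 512656) - 1/154 = 514620 - 1/154 = 79251479/154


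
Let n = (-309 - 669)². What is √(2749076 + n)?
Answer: 2*√926390 ≈ 1925.0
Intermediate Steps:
n = 956484 (n = (-978)² = 956484)
√(2749076 + n) = √(2749076 + 956484) = √3705560 = 2*√926390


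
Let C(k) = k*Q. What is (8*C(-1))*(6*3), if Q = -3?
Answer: 432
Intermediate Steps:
C(k) = -3*k (C(k) = k*(-3) = -3*k)
(8*C(-1))*(6*3) = (8*(-3*(-1)))*(6*3) = (8*3)*18 = 24*18 = 432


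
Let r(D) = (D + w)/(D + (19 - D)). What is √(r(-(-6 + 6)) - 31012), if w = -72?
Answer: 10*I*√111967/19 ≈ 176.11*I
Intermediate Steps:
r(D) = -72/19 + D/19 (r(D) = (D - 72)/(D + (19 - D)) = (-72 + D)/19 = (-72 + D)*(1/19) = -72/19 + D/19)
√(r(-(-6 + 6)) - 31012) = √((-72/19 + (-(-6 + 6))/19) - 31012) = √((-72/19 + (-1*0)/19) - 31012) = √((-72/19 + (1/19)*0) - 31012) = √((-72/19 + 0) - 31012) = √(-72/19 - 31012) = √(-589300/19) = 10*I*√111967/19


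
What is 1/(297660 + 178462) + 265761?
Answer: 126534658843/476122 ≈ 2.6576e+5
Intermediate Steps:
1/(297660 + 178462) + 265761 = 1/476122 + 265761 = 126534658843/476122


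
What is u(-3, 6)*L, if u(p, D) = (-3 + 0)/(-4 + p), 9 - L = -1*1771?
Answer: 5340/7 ≈ 762.86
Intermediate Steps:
L = 1780 (L = 9 - (-1)*1771 = 9 - 1*(-1771) = 9 + 1771 = 1780)
u(p, D) = -3/(-4 + p)
u(-3, 6)*L = -3/(-4 - 3)*1780 = -3/(-7)*1780 = -3*(-⅐)*1780 = (3/7)*1780 = 5340/7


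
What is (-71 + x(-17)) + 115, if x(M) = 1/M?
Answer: 747/17 ≈ 43.941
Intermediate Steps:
(-71 + x(-17)) + 115 = (-71 + 1/(-17)) + 115 = (-71 - 1/17) + 115 = -1208/17 + 115 = 747/17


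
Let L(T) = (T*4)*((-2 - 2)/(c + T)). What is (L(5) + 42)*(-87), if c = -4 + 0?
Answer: 3306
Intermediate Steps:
c = -4
L(T) = -16*T/(-4 + T) (L(T) = (T*4)*((-2 - 2)/(-4 + T)) = (4*T)*(-4/(-4 + T)) = -16*T/(-4 + T))
(L(5) + 42)*(-87) = (-16*5/(-4 + 5) + 42)*(-87) = (-16*5/1 + 42)*(-87) = (-16*5*1 + 42)*(-87) = (-80 + 42)*(-87) = -38*(-87) = 3306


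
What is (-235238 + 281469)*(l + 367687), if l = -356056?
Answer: 537712761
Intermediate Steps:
(-235238 + 281469)*(l + 367687) = (-235238 + 281469)*(-356056 + 367687) = 46231*11631 = 537712761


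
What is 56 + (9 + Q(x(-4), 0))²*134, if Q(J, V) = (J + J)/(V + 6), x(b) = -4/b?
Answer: 105560/9 ≈ 11729.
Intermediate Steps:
Q(J, V) = 2*J/(6 + V) (Q(J, V) = (2*J)/(6 + V) = 2*J/(6 + V))
56 + (9 + Q(x(-4), 0))²*134 = 56 + (9 + 2*(-4/(-4))/(6 + 0))²*134 = 56 + (9 + 2*(-4*(-¼))/6)²*134 = 56 + (9 + 2*1*(⅙))²*134 = 56 + (9 + ⅓)²*134 = 56 + (28/3)²*134 = 56 + (784/9)*134 = 56 + 105056/9 = 105560/9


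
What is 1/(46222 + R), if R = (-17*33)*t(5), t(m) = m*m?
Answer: 1/32197 ≈ 3.1059e-5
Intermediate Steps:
t(m) = m²
R = -14025 (R = -17*33*5² = -561*25 = -14025)
1/(46222 + R) = 1/(46222 - 14025) = 1/32197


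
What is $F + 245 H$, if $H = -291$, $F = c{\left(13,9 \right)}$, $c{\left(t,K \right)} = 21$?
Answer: $-71274$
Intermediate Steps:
$F = 21$
$F + 245 H = 21 + 245 \left(-291\right) = 21 - 71295 = -71274$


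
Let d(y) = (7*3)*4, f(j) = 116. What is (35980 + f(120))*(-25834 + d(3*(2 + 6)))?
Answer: -929472000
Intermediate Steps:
d(y) = 84 (d(y) = 21*4 = 84)
(35980 + f(120))*(-25834 + d(3*(2 + 6))) = (35980 + 116)*(-25834 + 84) = 36096*(-25750) = -929472000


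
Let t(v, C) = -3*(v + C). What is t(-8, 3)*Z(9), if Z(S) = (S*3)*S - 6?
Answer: 3555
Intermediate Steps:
Z(S) = -6 + 3*S² (Z(S) = (3*S)*S - 6 = 3*S² - 6 = -6 + 3*S²)
t(v, C) = -3*C - 3*v (t(v, C) = -3*(C + v) = -3*C - 3*v)
t(-8, 3)*Z(9) = (-3*3 - 3*(-8))*(-6 + 3*9²) = (-9 + 24)*(-6 + 3*81) = 15*(-6 + 243) = 15*237 = 3555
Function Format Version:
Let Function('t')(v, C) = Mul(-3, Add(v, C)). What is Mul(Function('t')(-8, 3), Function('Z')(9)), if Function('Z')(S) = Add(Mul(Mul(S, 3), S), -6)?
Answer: 3555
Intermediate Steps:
Function('Z')(S) = Add(-6, Mul(3, Pow(S, 2))) (Function('Z')(S) = Add(Mul(Mul(3, S), S), -6) = Add(Mul(3, Pow(S, 2)), -6) = Add(-6, Mul(3, Pow(S, 2))))
Function('t')(v, C) = Add(Mul(-3, C), Mul(-3, v)) (Function('t')(v, C) = Mul(-3, Add(C, v)) = Add(Mul(-3, C), Mul(-3, v)))
Mul(Function('t')(-8, 3), Function('Z')(9)) = Mul(Add(Mul(-3, 3), Mul(-3, -8)), Add(-6, Mul(3, Pow(9, 2)))) = Mul(Add(-9, 24), Add(-6, Mul(3, 81))) = Mul(15, Add(-6, 243)) = Mul(15, 237) = 3555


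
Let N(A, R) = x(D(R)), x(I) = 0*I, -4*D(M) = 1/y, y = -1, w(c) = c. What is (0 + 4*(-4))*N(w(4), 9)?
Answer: 0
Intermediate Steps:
D(M) = ¼ (D(M) = -¼/(-1) = -¼*(-1) = ¼)
x(I) = 0
N(A, R) = 0
(0 + 4*(-4))*N(w(4), 9) = (0 + 4*(-4))*0 = (0 - 16)*0 = -16*0 = 0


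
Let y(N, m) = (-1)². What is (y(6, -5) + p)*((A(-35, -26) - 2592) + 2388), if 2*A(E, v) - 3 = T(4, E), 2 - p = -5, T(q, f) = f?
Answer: -1760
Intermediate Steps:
p = 7 (p = 2 - 1*(-5) = 2 + 5 = 7)
y(N, m) = 1
A(E, v) = 3/2 + E/2
(y(6, -5) + p)*((A(-35, -26) - 2592) + 2388) = (1 + 7)*(((3/2 + (½)*(-35)) - 2592) + 2388) = 8*(((3/2 - 35/2) - 2592) + 2388) = 8*((-16 - 2592) + 2388) = 8*(-2608 + 2388) = 8*(-220) = -1760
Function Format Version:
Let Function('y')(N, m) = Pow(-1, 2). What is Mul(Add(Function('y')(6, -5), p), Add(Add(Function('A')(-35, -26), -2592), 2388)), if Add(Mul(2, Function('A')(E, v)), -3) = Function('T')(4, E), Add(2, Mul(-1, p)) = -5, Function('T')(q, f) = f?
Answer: -1760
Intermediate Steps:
p = 7 (p = Add(2, Mul(-1, -5)) = Add(2, 5) = 7)
Function('y')(N, m) = 1
Function('A')(E, v) = Add(Rational(3, 2), Mul(Rational(1, 2), E))
Mul(Add(Function('y')(6, -5), p), Add(Add(Function('A')(-35, -26), -2592), 2388)) = Mul(Add(1, 7), Add(Add(Add(Rational(3, 2), Mul(Rational(1, 2), -35)), -2592), 2388)) = Mul(8, Add(Add(Add(Rational(3, 2), Rational(-35, 2)), -2592), 2388)) = Mul(8, Add(Add(-16, -2592), 2388)) = Mul(8, Add(-2608, 2388)) = Mul(8, -220) = -1760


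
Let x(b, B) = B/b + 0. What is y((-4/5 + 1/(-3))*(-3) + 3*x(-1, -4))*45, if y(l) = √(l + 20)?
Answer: 9*√885 ≈ 267.74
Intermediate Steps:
x(b, B) = B/b
y(l) = √(20 + l)
y((-4/5 + 1/(-3))*(-3) + 3*x(-1, -4))*45 = √(20 + ((-4/5 + 1/(-3))*(-3) + 3*(-4/(-1))))*45 = √(20 + ((-4*⅕ + 1*(-⅓))*(-3) + 3*(-4*(-1))))*45 = √(20 + ((-⅘ - ⅓)*(-3) + 3*4))*45 = √(20 + (-17/15*(-3) + 12))*45 = √(20 + (17/5 + 12))*45 = √(20 + 77/5)*45 = √(177/5)*45 = (√885/5)*45 = 9*√885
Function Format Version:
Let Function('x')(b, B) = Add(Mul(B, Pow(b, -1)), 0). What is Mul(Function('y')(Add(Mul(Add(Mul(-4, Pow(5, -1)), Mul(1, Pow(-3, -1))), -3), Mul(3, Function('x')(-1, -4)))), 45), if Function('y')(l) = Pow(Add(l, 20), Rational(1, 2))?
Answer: Mul(9, Pow(885, Rational(1, 2))) ≈ 267.74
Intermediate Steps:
Function('x')(b, B) = Mul(B, Pow(b, -1))
Function('y')(l) = Pow(Add(20, l), Rational(1, 2))
Mul(Function('y')(Add(Mul(Add(Mul(-4, Pow(5, -1)), Mul(1, Pow(-3, -1))), -3), Mul(3, Function('x')(-1, -4)))), 45) = Mul(Pow(Add(20, Add(Mul(Add(Mul(-4, Pow(5, -1)), Mul(1, Pow(-3, -1))), -3), Mul(3, Mul(-4, Pow(-1, -1))))), Rational(1, 2)), 45) = Mul(Pow(Add(20, Add(Mul(Add(Mul(-4, Rational(1, 5)), Mul(1, Rational(-1, 3))), -3), Mul(3, Mul(-4, -1)))), Rational(1, 2)), 45) = Mul(Pow(Add(20, Add(Mul(Add(Rational(-4, 5), Rational(-1, 3)), -3), Mul(3, 4))), Rational(1, 2)), 45) = Mul(Pow(Add(20, Add(Mul(Rational(-17, 15), -3), 12)), Rational(1, 2)), 45) = Mul(Pow(Add(20, Add(Rational(17, 5), 12)), Rational(1, 2)), 45) = Mul(Pow(Add(20, Rational(77, 5)), Rational(1, 2)), 45) = Mul(Pow(Rational(177, 5), Rational(1, 2)), 45) = Mul(Mul(Rational(1, 5), Pow(885, Rational(1, 2))), 45) = Mul(9, Pow(885, Rational(1, 2)))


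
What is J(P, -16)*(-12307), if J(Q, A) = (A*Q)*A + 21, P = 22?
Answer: -69571471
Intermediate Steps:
J(Q, A) = 21 + Q*A² (J(Q, A) = Q*A² + 21 = 21 + Q*A²)
J(P, -16)*(-12307) = (21 + 22*(-16)²)*(-12307) = (21 + 22*256)*(-12307) = (21 + 5632)*(-12307) = 5653*(-12307) = -69571471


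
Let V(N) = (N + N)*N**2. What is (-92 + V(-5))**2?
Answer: 116964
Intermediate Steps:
V(N) = 2*N**3 (V(N) = (2*N)*N**2 = 2*N**3)
(-92 + V(-5))**2 = (-92 + 2*(-5)**3)**2 = (-92 + 2*(-125))**2 = (-92 - 250)**2 = (-342)**2 = 116964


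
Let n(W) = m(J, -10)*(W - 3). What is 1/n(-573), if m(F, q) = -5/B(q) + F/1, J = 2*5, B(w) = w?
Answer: -1/6048 ≈ -0.00016534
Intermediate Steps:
J = 10
m(F, q) = F - 5/q (m(F, q) = -5/q + F/1 = -5/q + F*1 = -5/q + F = F - 5/q)
n(W) = -63/2 + 21*W/2 (n(W) = (10 - 5/(-10))*(W - 3) = (10 - 5*(-⅒))*(-3 + W) = (10 + ½)*(-3 + W) = 21*(-3 + W)/2 = -63/2 + 21*W/2)
1/n(-573) = 1/(-63/2 + (21/2)*(-573)) = 1/(-63/2 - 12033/2) = 1/(-6048) = -1/6048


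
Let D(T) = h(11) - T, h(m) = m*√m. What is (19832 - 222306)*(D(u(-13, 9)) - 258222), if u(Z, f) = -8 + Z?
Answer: 52278989274 - 2227214*√11 ≈ 5.2272e+10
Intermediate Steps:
h(m) = m^(3/2)
D(T) = -T + 11*√11 (D(T) = 11^(3/2) - T = 11*√11 - T = -T + 11*√11)
(19832 - 222306)*(D(u(-13, 9)) - 258222) = (19832 - 222306)*((-(-8 - 13) + 11*√11) - 258222) = -202474*((-1*(-21) + 11*√11) - 258222) = -202474*((21 + 11*√11) - 258222) = -202474*(-258201 + 11*√11) = 52278989274 - 2227214*√11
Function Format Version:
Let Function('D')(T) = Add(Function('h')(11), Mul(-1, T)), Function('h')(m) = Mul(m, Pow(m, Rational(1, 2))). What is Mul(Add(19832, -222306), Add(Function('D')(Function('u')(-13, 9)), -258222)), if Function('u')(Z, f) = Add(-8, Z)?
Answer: Add(52278989274, Mul(-2227214, Pow(11, Rational(1, 2)))) ≈ 5.2272e+10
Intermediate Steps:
Function('h')(m) = Pow(m, Rational(3, 2))
Function('D')(T) = Add(Mul(-1, T), Mul(11, Pow(11, Rational(1, 2)))) (Function('D')(T) = Add(Pow(11, Rational(3, 2)), Mul(-1, T)) = Add(Mul(11, Pow(11, Rational(1, 2))), Mul(-1, T)) = Add(Mul(-1, T), Mul(11, Pow(11, Rational(1, 2)))))
Mul(Add(19832, -222306), Add(Function('D')(Function('u')(-13, 9)), -258222)) = Mul(Add(19832, -222306), Add(Add(Mul(-1, Add(-8, -13)), Mul(11, Pow(11, Rational(1, 2)))), -258222)) = Mul(-202474, Add(Add(Mul(-1, -21), Mul(11, Pow(11, Rational(1, 2)))), -258222)) = Mul(-202474, Add(Add(21, Mul(11, Pow(11, Rational(1, 2)))), -258222)) = Mul(-202474, Add(-258201, Mul(11, Pow(11, Rational(1, 2))))) = Add(52278989274, Mul(-2227214, Pow(11, Rational(1, 2))))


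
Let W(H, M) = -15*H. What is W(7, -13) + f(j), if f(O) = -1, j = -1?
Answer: -106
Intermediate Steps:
W(7, -13) + f(j) = -15*7 - 1 = -105 - 1 = -106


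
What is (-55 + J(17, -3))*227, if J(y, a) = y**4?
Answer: 18946782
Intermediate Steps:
(-55 + J(17, -3))*227 = (-55 + 17**4)*227 = (-55 + 83521)*227 = 83466*227 = 18946782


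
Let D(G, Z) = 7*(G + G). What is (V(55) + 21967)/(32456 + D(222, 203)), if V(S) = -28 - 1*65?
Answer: 10937/17782 ≈ 0.61506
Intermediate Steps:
D(G, Z) = 14*G (D(G, Z) = 7*(2*G) = 14*G)
V(S) = -93 (V(S) = -28 - 65 = -93)
(V(55) + 21967)/(32456 + D(222, 203)) = (-93 + 21967)/(32456 + 14*222) = 21874/(32456 + 3108) = 21874/35564 = 21874*(1/35564) = 10937/17782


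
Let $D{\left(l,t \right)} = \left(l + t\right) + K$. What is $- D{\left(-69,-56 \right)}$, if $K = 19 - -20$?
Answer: $86$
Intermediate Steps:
$K = 39$ ($K = 19 + 20 = 39$)
$D{\left(l,t \right)} = 39 + l + t$ ($D{\left(l,t \right)} = \left(l + t\right) + 39 = 39 + l + t$)
$- D{\left(-69,-56 \right)} = - (39 - 69 - 56) = \left(-1\right) \left(-86\right) = 86$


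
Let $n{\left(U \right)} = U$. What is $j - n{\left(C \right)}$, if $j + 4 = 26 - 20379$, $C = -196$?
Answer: $-20161$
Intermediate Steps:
$j = -20357$ ($j = -4 + \left(26 - 20379\right) = -4 - 20353 = -20357$)
$j - n{\left(C \right)} = -20357 - -196 = -20357 + 196 = -20161$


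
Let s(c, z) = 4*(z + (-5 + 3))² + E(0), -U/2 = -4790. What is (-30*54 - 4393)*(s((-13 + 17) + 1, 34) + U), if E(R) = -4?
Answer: -82209736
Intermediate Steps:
U = 9580 (U = -2*(-4790) = 9580)
s(c, z) = -4 + 4*(-2 + z)² (s(c, z) = 4*(z + (-5 + 3))² - 4 = 4*(z - 2)² - 4 = 4*(-2 + z)² - 4 = -4 + 4*(-2 + z)²)
(-30*54 - 4393)*(s((-13 + 17) + 1, 34) + U) = (-30*54 - 4393)*((-4 + 4*(-2 + 34)²) + 9580) = (-1620 - 4393)*((-4 + 4*32²) + 9580) = -6013*((-4 + 4*1024) + 9580) = -6013*((-4 + 4096) + 9580) = -6013*(4092 + 9580) = -6013*13672 = -82209736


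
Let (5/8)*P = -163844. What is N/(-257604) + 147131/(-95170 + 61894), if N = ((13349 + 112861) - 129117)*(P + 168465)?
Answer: -1895917174141/1785839730 ≈ -1061.6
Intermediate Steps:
P = -1310752/5 (P = (8/5)*(-163844) = -1310752/5 ≈ -2.6215e+5)
N = 1361717289/5 (N = ((13349 + 112861) - 129117)*(-1310752/5 + 168465) = (126210 - 129117)*(-468427/5) = -2907*(-468427/5) = 1361717289/5 ≈ 2.7234e+8)
N/(-257604) + 147131/(-95170 + 61894) = (1361717289/5)/(-257604) + 147131/(-95170 + 61894) = (1361717289/5)*(-1/257604) + 147131/(-33276) = -453905763/429340 + 147131*(-1/33276) = -453905763/429340 - 147131/33276 = -1895917174141/1785839730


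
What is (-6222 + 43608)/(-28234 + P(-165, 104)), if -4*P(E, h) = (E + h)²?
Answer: -149544/116657 ≈ -1.2819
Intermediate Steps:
P(E, h) = -(E + h)²/4
(-6222 + 43608)/(-28234 + P(-165, 104)) = (-6222 + 43608)/(-28234 - (-165 + 104)²/4) = 37386/(-28234 - ¼*(-61)²) = 37386/(-28234 - ¼*3721) = 37386/(-28234 - 3721/4) = 37386/(-116657/4) = 37386*(-4/116657) = -149544/116657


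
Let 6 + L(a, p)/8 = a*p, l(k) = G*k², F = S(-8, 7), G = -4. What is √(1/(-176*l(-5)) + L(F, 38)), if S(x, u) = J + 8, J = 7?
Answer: √873523211/440 ≈ 67.171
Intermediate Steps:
S(x, u) = 15 (S(x, u) = 7 + 8 = 15)
F = 15
l(k) = -4*k²
L(a, p) = -48 + 8*a*p (L(a, p) = -48 + 8*(a*p) = -48 + 8*a*p)
√(1/(-176*l(-5)) + L(F, 38)) = √(1/(-(-704)*(-5)²) + (-48 + 8*15*38)) = √(1/(-(-704)*25) + (-48 + 4560)) = √(1/(-176*(-100)) + 4512) = √(1/17600 + 4512) = √(79411201/17600) = √873523211/440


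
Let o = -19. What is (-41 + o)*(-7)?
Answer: 420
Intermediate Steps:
(-41 + o)*(-7) = (-41 - 19)*(-7) = -60*(-7) = 420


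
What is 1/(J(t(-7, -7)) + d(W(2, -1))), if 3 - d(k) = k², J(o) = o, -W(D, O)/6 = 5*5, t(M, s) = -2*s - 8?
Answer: -1/22491 ≈ -4.4462e-5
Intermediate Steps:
t(M, s) = -8 - 2*s
W(D, O) = -150 (W(D, O) = -30*5 = -6*25 = -150)
d(k) = 3 - k²
1/(J(t(-7, -7)) + d(W(2, -1))) = 1/((-8 - 2*(-7)) + (3 - 1*(-150)²)) = 1/((-8 + 14) + (3 - 1*22500)) = 1/(6 + (3 - 22500)) = 1/(6 - 22497) = 1/(-22491) = -1/22491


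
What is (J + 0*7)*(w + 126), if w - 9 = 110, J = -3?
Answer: -735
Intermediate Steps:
w = 119 (w = 9 + 110 = 119)
(J + 0*7)*(w + 126) = (-3 + 0*7)*(119 + 126) = (-3 + 0)*245 = -3*245 = -735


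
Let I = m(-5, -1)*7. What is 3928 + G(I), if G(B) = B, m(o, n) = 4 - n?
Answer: 3963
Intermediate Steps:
I = 35 (I = (4 - 1*(-1))*7 = (4 + 1)*7 = 5*7 = 35)
3928 + G(I) = 3928 + 35 = 3963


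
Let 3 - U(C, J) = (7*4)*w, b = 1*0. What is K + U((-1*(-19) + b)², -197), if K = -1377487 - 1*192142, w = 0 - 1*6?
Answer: -1569458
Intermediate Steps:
b = 0
w = -6 (w = 0 - 6 = -6)
U(C, J) = 171 (U(C, J) = 3 - 7*4*(-6) = 3 - 28*(-6) = 3 - 1*(-168) = 3 + 168 = 171)
K = -1569629 (K = -1377487 - 192142 = -1569629)
K + U((-1*(-19) + b)², -197) = -1569629 + 171 = -1569458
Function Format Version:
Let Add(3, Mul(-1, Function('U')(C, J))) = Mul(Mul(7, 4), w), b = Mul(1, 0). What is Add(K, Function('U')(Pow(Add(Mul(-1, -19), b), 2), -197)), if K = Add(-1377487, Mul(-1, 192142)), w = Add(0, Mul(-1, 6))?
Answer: -1569458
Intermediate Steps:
b = 0
w = -6 (w = Add(0, -6) = -6)
Function('U')(C, J) = 171 (Function('U')(C, J) = Add(3, Mul(-1, Mul(Mul(7, 4), -6))) = Add(3, Mul(-1, Mul(28, -6))) = Add(3, Mul(-1, -168)) = Add(3, 168) = 171)
K = -1569629 (K = Add(-1377487, -192142) = -1569629)
Add(K, Function('U')(Pow(Add(Mul(-1, -19), b), 2), -197)) = Add(-1569629, 171) = -1569458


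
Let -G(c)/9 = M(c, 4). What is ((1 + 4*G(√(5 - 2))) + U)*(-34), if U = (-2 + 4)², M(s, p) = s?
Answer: -170 + 1224*√3 ≈ 1950.0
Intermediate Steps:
G(c) = -9*c
U = 4 (U = 2² = 4)
((1 + 4*G(√(5 - 2))) + U)*(-34) = ((1 + 4*(-9*√(5 - 2))) + 4)*(-34) = ((1 + 4*(-9*√3)) + 4)*(-34) = ((1 - 36*√3) + 4)*(-34) = (5 - 36*√3)*(-34) = -170 + 1224*√3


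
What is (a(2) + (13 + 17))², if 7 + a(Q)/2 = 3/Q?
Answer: 361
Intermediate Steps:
a(Q) = -14 + 6/Q (a(Q) = -14 + 2*(3/Q) = -14 + 6/Q)
(a(2) + (13 + 17))² = ((-14 + 6/2) + (13 + 17))² = ((-14 + 6*(½)) + 30)² = ((-14 + 3) + 30)² = (-11 + 30)² = 19² = 361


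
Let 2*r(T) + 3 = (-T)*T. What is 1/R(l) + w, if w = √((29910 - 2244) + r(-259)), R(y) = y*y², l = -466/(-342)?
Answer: 5000211/12649337 + 2*I*√1469 ≈ 0.39529 + 76.655*I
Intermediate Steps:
l = 233/171 (l = -466*(-1/342) = 233/171 ≈ 1.3626)
R(y) = y³
r(T) = -3/2 - T²/2 (r(T) = -3/2 + ((-T)*T)/2 = -3/2 + (-T²)/2 = -3/2 - T²/2)
w = 2*I*√1469 (w = √((29910 - 2244) + (-3/2 - ½*(-259)²)) = √(27666 + (-3/2 - ½*67081)) = √(27666 + (-3/2 - 67081/2)) = √(27666 - 33542) = √(-5876) = 2*I*√1469 ≈ 76.655*I)
1/R(l) + w = 1/((233/171)³) + 2*I*√1469 = 1/(12649337/5000211) + 2*I*√1469 = 5000211/12649337 + 2*I*√1469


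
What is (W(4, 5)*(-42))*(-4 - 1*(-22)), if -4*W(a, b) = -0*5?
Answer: 0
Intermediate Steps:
W(a, b) = 0 (W(a, b) = -(-1)*0*5/4 = -(-1)*0/4 = -¼*0 = 0)
(W(4, 5)*(-42))*(-4 - 1*(-22)) = (0*(-42))*(-4 - 1*(-22)) = 0*(-4 + 22) = 0*18 = 0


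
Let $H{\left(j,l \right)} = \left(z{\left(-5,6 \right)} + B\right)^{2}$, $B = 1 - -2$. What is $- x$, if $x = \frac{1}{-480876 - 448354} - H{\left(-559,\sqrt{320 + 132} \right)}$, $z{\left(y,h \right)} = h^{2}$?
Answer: $\frac{1413358831}{929230} \approx 1521.0$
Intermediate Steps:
$B = 3$ ($B = 1 + 2 = 3$)
$H{\left(j,l \right)} = 1521$ ($H{\left(j,l \right)} = \left(6^{2} + 3\right)^{2} = \left(36 + 3\right)^{2} = 39^{2} = 1521$)
$x = - \frac{1413358831}{929230}$ ($x = \frac{1}{-480876 - 448354} - 1521 = \frac{1}{-929230} - 1521 = - \frac{1}{929230} - 1521 = - \frac{1413358831}{929230} \approx -1521.0$)
$- x = \left(-1\right) \left(- \frac{1413358831}{929230}\right) = \frac{1413358831}{929230}$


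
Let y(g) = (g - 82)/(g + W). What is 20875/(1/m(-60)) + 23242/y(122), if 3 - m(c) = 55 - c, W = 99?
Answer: -44191759/20 ≈ -2.2096e+6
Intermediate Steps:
m(c) = -52 + c (m(c) = 3 - (55 - c) = 3 + (-55 + c) = -52 + c)
y(g) = (-82 + g)/(99 + g) (y(g) = (g - 82)/(g + 99) = (-82 + g)/(99 + g))
20875/(1/m(-60)) + 23242/y(122) = 20875/(1/(-52 - 60)) + 23242/(((-82 + 122)/(99 + 122))) = 20875/(1/(-112)) + 23242/((40/221)) = 20875/(-1/112) + 23242/(((1/221)*40)) = 20875*(-112) + 23242/(40/221) = -2338000 + 23242*(221/40) = -2338000 + 2568241/20 = -44191759/20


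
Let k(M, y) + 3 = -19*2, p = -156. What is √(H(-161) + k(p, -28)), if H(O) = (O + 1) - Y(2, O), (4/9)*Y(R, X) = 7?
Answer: 17*I*√3/2 ≈ 14.722*I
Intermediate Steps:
Y(R, X) = 63/4 (Y(R, X) = (9/4)*7 = 63/4)
k(M, y) = -41 (k(M, y) = -3 - 19*2 = -3 - 38 = -41)
H(O) = -59/4 + O (H(O) = (O + 1) - 1*63/4 = (1 + O) - 63/4 = -59/4 + O)
√(H(-161) + k(p, -28)) = √((-59/4 - 161) - 41) = √(-703/4 - 41) = √(-867/4) = 17*I*√3/2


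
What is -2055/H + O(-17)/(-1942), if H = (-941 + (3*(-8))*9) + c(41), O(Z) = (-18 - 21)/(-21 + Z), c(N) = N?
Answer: 6316969/3431514 ≈ 1.8409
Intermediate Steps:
O(Z) = -39/(-21 + Z)
H = -1116 (H = (-941 + (3*(-8))*9) + 41 = (-941 - 24*9) + 41 = (-941 - 216) + 41 = -1157 + 41 = -1116)
-2055/H + O(-17)/(-1942) = -2055/(-1116) - 39/(-21 - 17)/(-1942) = -2055*(-1/1116) - 39/(-38)*(-1/1942) = 685/372 - 39*(-1/38)*(-1/1942) = 685/372 + (39/38)*(-1/1942) = 685/372 - 39/73796 = 6316969/3431514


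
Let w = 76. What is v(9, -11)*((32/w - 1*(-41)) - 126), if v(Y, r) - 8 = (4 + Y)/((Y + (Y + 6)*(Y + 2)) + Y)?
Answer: -2373539/3477 ≈ -682.64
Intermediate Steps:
v(Y, r) = 8 + (4 + Y)/(2*Y + (2 + Y)*(6 + Y)) (v(Y, r) = 8 + (4 + Y)/((Y + (Y + 6)*(Y + 2)) + Y) = 8 + (4 + Y)/((Y + (6 + Y)*(2 + Y)) + Y) = 8 + (4 + Y)/((Y + (2 + Y)*(6 + Y)) + Y) = 8 + (4 + Y)/(2*Y + (2 + Y)*(6 + Y)))
v(9, -11)*((32/w - 1*(-41)) - 126) = ((100 + 8*9² + 81*9)/(12 + 9² + 10*9))*((32/76 - 1*(-41)) - 126) = ((100 + 8*81 + 729)/(12 + 81 + 90))*((32*(1/76) + 41) - 126) = ((100 + 648 + 729)/183)*((8/19 + 41) - 126) = ((1/183)*1477)*(787/19 - 126) = (1477/183)*(-1607/19) = -2373539/3477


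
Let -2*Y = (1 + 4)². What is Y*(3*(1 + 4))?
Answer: -375/2 ≈ -187.50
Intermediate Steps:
Y = -25/2 (Y = -(1 + 4)²/2 = -½*5² = -½*25 = -25/2 ≈ -12.500)
Y*(3*(1 + 4)) = -75*(1 + 4)/2 = -75*5/2 = -25/2*15 = -375/2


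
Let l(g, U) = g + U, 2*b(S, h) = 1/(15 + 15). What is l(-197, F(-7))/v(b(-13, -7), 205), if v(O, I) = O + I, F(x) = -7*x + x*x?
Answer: -5940/12301 ≈ -0.48289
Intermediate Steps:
b(S, h) = 1/60 (b(S, h) = 1/(2*(15 + 15)) = (½)/30 = (½)*(1/30) = 1/60)
F(x) = x² - 7*x (F(x) = -7*x + x² = x² - 7*x)
v(O, I) = I + O
l(g, U) = U + g
l(-197, F(-7))/v(b(-13, -7), 205) = (-7*(-7 - 7) - 197)/(205 + 1/60) = (-7*(-14) - 197)/(12301/60) = (98 - 197)*(60/12301) = -99*60/12301 = -5940/12301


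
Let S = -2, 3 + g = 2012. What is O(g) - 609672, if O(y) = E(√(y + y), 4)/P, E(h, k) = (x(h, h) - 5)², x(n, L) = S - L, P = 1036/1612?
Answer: -22323721/37 + 5642*√82/37 ≈ -6.0196e+5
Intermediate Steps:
g = 2009 (g = -3 + 2012 = 2009)
P = 259/403 (P = 1036*(1/1612) = 259/403 ≈ 0.64268)
x(n, L) = -2 - L
E(h, k) = (-7 - h)² (E(h, k) = ((-2 - h) - 5)² = (-7 - h)²)
O(y) = 403*(7 + √2*√y)²/259 (O(y) = (7 + √(y + y))²/(259/403) = (7 + √(2*y))²*(403/259) = (7 + √2*√y)²*(403/259) = 403*(7 + √2*√y)²/259)
O(g) - 609672 = 403*(7 + √2*√2009)²/259 - 609672 = 403*(7 + √2*(7*√41))²/259 - 609672 = 403*(7 + 7*√82)²/259 - 609672 = -609672 + 403*(7 + 7*√82)²/259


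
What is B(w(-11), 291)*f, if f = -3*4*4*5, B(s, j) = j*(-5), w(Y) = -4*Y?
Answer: 349200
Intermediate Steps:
B(s, j) = -5*j
f = -240 (f = -48*5 = -3*80 = -240)
B(w(-11), 291)*f = -5*291*(-240) = -1455*(-240) = 349200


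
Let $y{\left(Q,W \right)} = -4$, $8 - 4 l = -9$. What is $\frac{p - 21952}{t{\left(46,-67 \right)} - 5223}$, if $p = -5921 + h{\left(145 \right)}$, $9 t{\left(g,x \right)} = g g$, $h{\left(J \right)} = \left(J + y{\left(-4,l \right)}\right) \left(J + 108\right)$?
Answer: $- \frac{70200}{44891} \approx -1.5638$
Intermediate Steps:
$l = \frac{17}{4}$ ($l = 2 - - \frac{9}{4} = 2 + \frac{9}{4} = \frac{17}{4} \approx 4.25$)
$h{\left(J \right)} = \left(-4 + J\right) \left(108 + J\right)$ ($h{\left(J \right)} = \left(J - 4\right) \left(J + 108\right) = \left(-4 + J\right) \left(108 + J\right)$)
$t{\left(g,x \right)} = \frac{g^{2}}{9}$ ($t{\left(g,x \right)} = \frac{g g}{9} = \frac{g^{2}}{9}$)
$p = 29752$ ($p = -5921 + \left(-432 + 145^{2} + 104 \cdot 145\right) = -5921 + \left(-432 + 21025 + 15080\right) = -5921 + 35673 = 29752$)
$\frac{p - 21952}{t{\left(46,-67 \right)} - 5223} = \frac{29752 - 21952}{\frac{46^{2}}{9} - 5223} = \frac{7800}{\frac{1}{9} \cdot 2116 - 5223} = \frac{7800}{\frac{2116}{9} - 5223} = \frac{7800}{- \frac{44891}{9}} = 7800 \left(- \frac{9}{44891}\right) = - \frac{70200}{44891}$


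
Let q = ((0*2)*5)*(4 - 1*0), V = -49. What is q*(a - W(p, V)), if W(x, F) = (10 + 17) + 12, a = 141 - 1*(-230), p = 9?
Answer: 0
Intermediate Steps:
a = 371 (a = 141 + 230 = 371)
W(x, F) = 39 (W(x, F) = 27 + 12 = 39)
q = 0 (q = (0*5)*(4 + 0) = 0*4 = 0)
q*(a - W(p, V)) = 0*(371 - 1*39) = 0*(371 - 39) = 0*332 = 0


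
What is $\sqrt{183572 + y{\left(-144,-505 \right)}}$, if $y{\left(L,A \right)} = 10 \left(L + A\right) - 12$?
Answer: $\sqrt{177070} \approx 420.8$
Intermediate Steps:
$y{\left(L,A \right)} = -12 + 10 A + 10 L$ ($y{\left(L,A \right)} = 10 \left(A + L\right) - 12 = \left(10 A + 10 L\right) - 12 = -12 + 10 A + 10 L$)
$\sqrt{183572 + y{\left(-144,-505 \right)}} = \sqrt{183572 + \left(-12 + 10 \left(-505\right) + 10 \left(-144\right)\right)} = \sqrt{183572 - 6502} = \sqrt{177070}$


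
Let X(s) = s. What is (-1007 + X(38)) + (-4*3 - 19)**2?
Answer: -8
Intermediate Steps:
(-1007 + X(38)) + (-4*3 - 19)**2 = (-1007 + 38) + (-4*3 - 19)**2 = -969 + (-12 - 19)**2 = -969 + (-31)**2 = -969 + 961 = -8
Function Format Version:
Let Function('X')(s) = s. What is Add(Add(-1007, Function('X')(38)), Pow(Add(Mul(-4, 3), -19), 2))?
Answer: -8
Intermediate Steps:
Add(Add(-1007, Function('X')(38)), Pow(Add(Mul(-4, 3), -19), 2)) = Add(Add(-1007, 38), Pow(Add(Mul(-4, 3), -19), 2)) = Add(-969, Pow(Add(-12, -19), 2)) = Add(-969, Pow(-31, 2)) = Add(-969, 961) = -8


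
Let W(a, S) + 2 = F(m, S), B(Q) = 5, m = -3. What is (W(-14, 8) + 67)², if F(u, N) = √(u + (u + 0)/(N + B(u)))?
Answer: (845 + I*√546)²/169 ≈ 4221.8 + 233.67*I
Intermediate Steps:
F(u, N) = √(u + u/(5 + N)) (F(u, N) = √(u + (u + 0)/(N + 5)) = √(u + u/(5 + N)))
W(a, S) = -2 + √3*√(-(6 + S)/(5 + S)) (W(a, S) = -2 + √(-3*(6 + S)/(5 + S)) = -2 + √3*√(-(6 + S)/(5 + S)))
(W(-14, 8) + 67)² = ((-2 + √3*√((-6 - 1*8)/(5 + 8))) + 67)² = ((-2 + √3*√((-6 - 8)/13)) + 67)² = ((-2 + √3*√((1/13)*(-14))) + 67)² = ((-2 + √3*√(-14/13)) + 67)² = ((-2 + √3*(I*√182/13)) + 67)² = ((-2 + I*√546/13) + 67)² = (65 + I*√546/13)²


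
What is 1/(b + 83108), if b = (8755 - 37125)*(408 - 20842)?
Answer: 1/579795688 ≈ 1.7247e-9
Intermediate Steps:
b = 579712580 (b = -28370*(-20434) = 579712580)
1/(b + 83108) = 1/(579712580 + 83108) = 1/579795688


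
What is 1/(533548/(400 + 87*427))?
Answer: 37549/533548 ≈ 0.070376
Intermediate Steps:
1/(533548/(400 + 87*427)) = 1/(533548/(400 + 37149)) = 1/(533548/37549) = 37549/533548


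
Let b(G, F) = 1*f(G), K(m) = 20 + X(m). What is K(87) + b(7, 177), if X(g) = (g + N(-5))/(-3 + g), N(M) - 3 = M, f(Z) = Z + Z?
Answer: 2941/84 ≈ 35.012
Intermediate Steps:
f(Z) = 2*Z
N(M) = 3 + M
X(g) = (-2 + g)/(-3 + g) (X(g) = (g + (3 - 5))/(-3 + g) = (g - 2)/(-3 + g) = (-2 + g)/(-3 + g))
K(m) = 20 + (-2 + m)/(-3 + m)
b(G, F) = 2*G (b(G, F) = 1*(2*G) = 2*G)
K(87) + b(7, 177) = (-62 + 21*87)/(-3 + 87) + 2*7 = (-62 + 1827)/84 + 14 = (1/84)*1765 + 14 = 1765/84 + 14 = 2941/84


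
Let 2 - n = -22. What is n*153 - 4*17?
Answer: 3604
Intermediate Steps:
n = 24 (n = 2 - 1*(-22) = 2 + 22 = 24)
n*153 - 4*17 = 24*153 - 4*17 = 3672 - 68 = 3604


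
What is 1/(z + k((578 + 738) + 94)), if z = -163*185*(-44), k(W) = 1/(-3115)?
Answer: 3115/4133044299 ≈ 7.5368e-7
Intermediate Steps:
k(W) = -1/3115
z = 1326820 (z = -30155*(-44) = 1326820)
1/(z + k((578 + 738) + 94)) = 1/(1326820 - 1/3115) = 1/(4133044299/3115) = 3115/4133044299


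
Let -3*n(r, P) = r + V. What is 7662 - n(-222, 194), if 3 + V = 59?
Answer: 22820/3 ≈ 7606.7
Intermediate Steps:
V = 56 (V = -3 + 59 = 56)
n(r, P) = -56/3 - r/3 (n(r, P) = -(r + 56)/3 = -(56 + r)/3 = -56/3 - r/3)
7662 - n(-222, 194) = 7662 - (-56/3 - ⅓*(-222)) = 7662 - (-56/3 + 74) = 7662 - 1*166/3 = 7662 - 166/3 = 22820/3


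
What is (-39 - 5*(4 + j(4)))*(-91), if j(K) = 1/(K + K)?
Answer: 43407/8 ≈ 5425.9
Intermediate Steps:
j(K) = 1/(2*K)
(-39 - 5*(4 + j(4)))*(-91) = (-39 - 5*(4 + (½)/4))*(-91) = (-39 - 5*(4 + (½)*(¼)))*(-91) = (-39 - 5*(4 + ⅛))*(-91) = (-39 - 5*33/8)*(-91) = (-39 - 165/8)*(-91) = -477/8*(-91) = 43407/8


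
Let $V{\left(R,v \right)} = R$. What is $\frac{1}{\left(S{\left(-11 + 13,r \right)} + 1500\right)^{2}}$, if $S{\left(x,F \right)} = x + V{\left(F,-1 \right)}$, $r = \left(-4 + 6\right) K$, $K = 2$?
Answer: $\frac{1}{2268036} \approx 4.4091 \cdot 10^{-7}$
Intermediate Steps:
$r = 4$ ($r = \left(-4 + 6\right) 2 = 2 \cdot 2 = 4$)
$S{\left(x,F \right)} = F + x$ ($S{\left(x,F \right)} = x + F = F + x$)
$\frac{1}{\left(S{\left(-11 + 13,r \right)} + 1500\right)^{2}} = \frac{1}{\left(\left(4 + \left(-11 + 13\right)\right) + 1500\right)^{2}} = \frac{1}{\left(\left(4 + 2\right) + 1500\right)^{2}} = \frac{1}{\left(6 + 1500\right)^{2}} = \frac{1}{1506^{2}} = \frac{1}{2268036}$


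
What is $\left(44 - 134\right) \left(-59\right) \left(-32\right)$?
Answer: $-169920$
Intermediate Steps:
$\left(44 - 134\right) \left(-59\right) \left(-32\right) = \left(-90\right) \left(-59\right) \left(-32\right) = 5310 \left(-32\right) = -169920$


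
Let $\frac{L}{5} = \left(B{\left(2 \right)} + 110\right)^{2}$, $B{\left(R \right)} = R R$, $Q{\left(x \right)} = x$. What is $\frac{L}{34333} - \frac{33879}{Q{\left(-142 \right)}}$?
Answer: $\frac{61704993}{256594} \approx 240.48$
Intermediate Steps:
$B{\left(R \right)} = R^{2}$
$L = 64980$ ($L = 5 \left(2^{2} + 110\right)^{2} = 5 \left(4 + 110\right)^{2} = 5 \cdot 114^{2} = 5 \cdot 12996 = 64980$)
$\frac{L}{34333} - \frac{33879}{Q{\left(-142 \right)}} = \frac{64980}{34333} - \frac{33879}{-142} = 64980 \cdot \frac{1}{34333} - - \frac{33879}{142} = \frac{3420}{1807} + \frac{33879}{142} = \frac{61704993}{256594}$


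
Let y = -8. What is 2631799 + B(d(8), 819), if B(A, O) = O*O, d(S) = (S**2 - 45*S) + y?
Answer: 3302560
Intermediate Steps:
d(S) = -8 + S**2 - 45*S (d(S) = (S**2 - 45*S) - 8 = -8 + S**2 - 45*S)
B(A, O) = O**2
2631799 + B(d(8), 819) = 2631799 + 819**2 = 2631799 + 670761 = 3302560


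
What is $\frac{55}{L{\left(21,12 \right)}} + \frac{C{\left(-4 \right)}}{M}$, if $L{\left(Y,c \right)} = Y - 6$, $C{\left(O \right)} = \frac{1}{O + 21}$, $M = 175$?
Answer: $\frac{32728}{8925} \approx 3.667$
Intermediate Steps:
$C{\left(O \right)} = \frac{1}{21 + O}$
$L{\left(Y,c \right)} = -6 + Y$ ($L{\left(Y,c \right)} = Y - 6 = -6 + Y$)
$\frac{55}{L{\left(21,12 \right)}} + \frac{C{\left(-4 \right)}}{M} = \frac{55}{-6 + 21} + \frac{1}{\left(21 - 4\right) 175} = \frac{55}{15} + \frac{1}{17} \cdot \frac{1}{175} = 55 \cdot \frac{1}{15} + \frac{1}{17} \cdot \frac{1}{175} = \frac{11}{3} + \frac{1}{2975} = \frac{32728}{8925}$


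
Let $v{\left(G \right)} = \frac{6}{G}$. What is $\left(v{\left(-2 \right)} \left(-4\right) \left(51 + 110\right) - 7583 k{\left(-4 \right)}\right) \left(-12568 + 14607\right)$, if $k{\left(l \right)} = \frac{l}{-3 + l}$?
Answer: $- \frac{34271512}{7} \approx -4.8959 \cdot 10^{6}$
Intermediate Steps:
$\left(v{\left(-2 \right)} \left(-4\right) \left(51 + 110\right) - 7583 k{\left(-4 \right)}\right) \left(-12568 + 14607\right) = \left(\frac{6}{-2} \left(-4\right) \left(51 + 110\right) - 7583 \left(- \frac{4}{-3 - 4}\right)\right) \left(-12568 + 14607\right) = \left(6 \left(- \frac{1}{2}\right) \left(-4\right) 161 - 7583 \left(- \frac{4}{-7}\right)\right) 2039 = \left(\left(-3\right) \left(-4\right) 161 - 7583 \left(\left(-4\right) \left(- \frac{1}{7}\right)\right)\right) 2039 = \left(12 \cdot 161 - \frac{30332}{7}\right) 2039 = \left(1932 - \frac{30332}{7}\right) 2039 = \left(- \frac{16808}{7}\right) 2039 = - \frac{34271512}{7}$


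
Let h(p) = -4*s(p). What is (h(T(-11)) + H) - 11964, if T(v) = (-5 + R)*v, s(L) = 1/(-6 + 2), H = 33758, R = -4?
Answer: 21795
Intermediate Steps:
s(L) = -1/4 (s(L) = 1/(-4) = -1/4)
T(v) = -9*v (T(v) = (-5 - 4)*v = -9*v)
h(p) = 1 (h(p) = -4*(-1/4) = 1)
(h(T(-11)) + H) - 11964 = (1 + 33758) - 11964 = 33759 - 11964 = 21795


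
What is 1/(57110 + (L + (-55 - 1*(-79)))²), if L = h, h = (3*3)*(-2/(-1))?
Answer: 1/58874 ≈ 1.6985e-5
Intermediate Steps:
h = 18 (h = 9*(-2*(-1)) = 9*2 = 18)
L = 18
1/(57110 + (L + (-55 - 1*(-79)))²) = 1/(57110 + (18 + (-55 - 1*(-79)))²) = 1/(57110 + (18 + (-55 + 79))²) = 1/(57110 + (18 + 24)²) = 1/(57110 + 42²) = 1/(57110 + 1764) = 1/58874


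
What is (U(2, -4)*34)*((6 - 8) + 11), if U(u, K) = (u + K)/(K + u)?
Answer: 306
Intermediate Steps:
U(u, K) = 1 (U(u, K) = (K + u)/(K + u) = 1)
(U(2, -4)*34)*((6 - 8) + 11) = (1*34)*((6 - 8) + 11) = 34*(-2 + 11) = 34*9 = 306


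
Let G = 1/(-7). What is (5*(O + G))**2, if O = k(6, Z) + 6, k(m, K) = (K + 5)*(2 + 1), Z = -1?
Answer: 390625/49 ≈ 7971.9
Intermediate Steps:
k(m, K) = 15 + 3*K (k(m, K) = (5 + K)*3 = 15 + 3*K)
O = 18 (O = (15 + 3*(-1)) + 6 = (15 - 3) + 6 = 12 + 6 = 18)
G = -1/7 ≈ -0.14286
(5*(O + G))**2 = (5*(18 - 1/7))**2 = (5*(125/7))**2 = (625/7)**2 = 390625/49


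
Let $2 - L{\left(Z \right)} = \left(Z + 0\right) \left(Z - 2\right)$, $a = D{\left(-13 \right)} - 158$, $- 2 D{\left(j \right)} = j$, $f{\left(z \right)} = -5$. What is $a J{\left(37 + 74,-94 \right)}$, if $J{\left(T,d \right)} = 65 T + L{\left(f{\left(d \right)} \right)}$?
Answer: $-1088073$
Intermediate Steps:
$D{\left(j \right)} = - \frac{j}{2}$
$a = - \frac{303}{2}$ ($a = \left(- \frac{1}{2}\right) \left(-13\right) - 158 = \frac{13}{2} - 158 = - \frac{303}{2} \approx -151.5$)
$L{\left(Z \right)} = 2 - Z \left(-2 + Z\right)$ ($L{\left(Z \right)} = 2 - \left(Z + 0\right) \left(Z - 2\right) = 2 - Z \left(-2 + Z\right)$)
$J{\left(T,d \right)} = -33 + 65 T$ ($J{\left(T,d \right)} = 65 T + \left(2 - \left(-5\right)^{2} + 2 \left(-5\right)\right) = 65 T - 33 = -33 + 65 T$)
$a J{\left(37 + 74,-94 \right)} = - \frac{303 \left(-33 + 65 \left(37 + 74\right)\right)}{2} = - \frac{303 \left(-33 + 65 \cdot 111\right)}{2} = - \frac{303 \left(-33 + 7215\right)}{2} = \left(- \frac{303}{2}\right) 7182 = -1088073$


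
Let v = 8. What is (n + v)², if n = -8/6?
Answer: 400/9 ≈ 44.444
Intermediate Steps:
n = -4/3 (n = -8*⅙ = -4/3 ≈ -1.3333)
(n + v)² = (-4/3 + 8)² = (20/3)² = 400/9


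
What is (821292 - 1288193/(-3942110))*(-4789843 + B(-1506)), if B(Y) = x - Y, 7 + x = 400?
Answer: -7750782864693881236/1971055 ≈ -3.9323e+12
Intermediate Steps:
x = 393 (x = -7 + 400 = 393)
B(Y) = 393 - Y
(821292 - 1288193/(-3942110))*(-4789843 + B(-1506)) = (821292 - 1288193/(-3942110))*(-4789843 + (393 - 1*(-1506))) = (821292 - 1288193*(-1/3942110))*(-4789843 + (393 + 1506)) = (821292 + 1288193/3942110)*(-4789843 + 1899) = (3237624694313/3942110)*(-4787944) = -7750782864693881236/1971055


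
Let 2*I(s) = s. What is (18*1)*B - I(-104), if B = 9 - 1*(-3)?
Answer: 268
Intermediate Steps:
B = 12 (B = 9 + 3 = 12)
I(s) = s/2
(18*1)*B - I(-104) = (18*1)*12 - (-104)/2 = 18*12 - 1*(-52) = 216 + 52 = 268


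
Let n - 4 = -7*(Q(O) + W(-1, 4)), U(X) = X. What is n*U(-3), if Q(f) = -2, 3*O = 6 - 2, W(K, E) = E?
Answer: 30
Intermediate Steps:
O = 4/3 (O = (6 - 2)/3 = (1/3)*4 = 4/3 ≈ 1.3333)
n = -10 (n = 4 - 7*(-2 + 4) = 4 - 7*2 = 4 - 14 = -10)
n*U(-3) = -10*(-3) = 30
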